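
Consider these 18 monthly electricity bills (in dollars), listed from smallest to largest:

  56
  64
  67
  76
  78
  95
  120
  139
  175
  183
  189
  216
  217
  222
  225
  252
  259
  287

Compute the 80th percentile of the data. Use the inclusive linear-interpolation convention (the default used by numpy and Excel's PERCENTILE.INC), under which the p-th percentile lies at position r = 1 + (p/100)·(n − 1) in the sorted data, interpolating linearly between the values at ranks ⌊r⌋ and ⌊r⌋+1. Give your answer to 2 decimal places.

n = 18.
r = 1 + (80/100)·(18 − 1) = 1 + 13.6 = 14.6.
Rank 14 is 222 and rank 15 is 225.
Interpolate: 222 + 0.6·(225 − 222) = 222 + 0.6·3 = 223.8.

223.80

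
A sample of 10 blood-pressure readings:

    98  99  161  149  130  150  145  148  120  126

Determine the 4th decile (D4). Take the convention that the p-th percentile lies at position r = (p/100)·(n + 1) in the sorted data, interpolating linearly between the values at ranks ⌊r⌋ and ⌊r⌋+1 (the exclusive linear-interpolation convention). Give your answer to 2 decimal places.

Sorted: 98, 99, 120, 126, 130, 145, 148, 149, 150, 161.
n = 10.
r = (40/100)·(10 + 1) = 4.4.
Rank 4 is 126 and rank 5 is 130.
Interpolate: 126 + 0.4·(130 − 126) = 126 + 0.4·4 = 127.6.

127.60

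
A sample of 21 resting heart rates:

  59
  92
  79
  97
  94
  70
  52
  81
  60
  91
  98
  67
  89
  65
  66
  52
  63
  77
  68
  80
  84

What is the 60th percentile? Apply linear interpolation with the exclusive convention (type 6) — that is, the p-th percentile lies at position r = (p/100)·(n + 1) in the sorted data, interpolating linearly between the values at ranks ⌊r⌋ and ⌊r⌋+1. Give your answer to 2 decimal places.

Sorted: 52, 52, 59, 60, 63, 65, 66, 67, 68, 70, 77, 79, 80, 81, 84, 89, 91, 92, 94, 97, 98.
n = 21.
r = (60/100)·(21 + 1) = 13.2.
Rank 13 is 80 and rank 14 is 81.
Interpolate: 80 + 0.2·(81 − 80) = 80 + 0.2·1 = 80.2.

80.20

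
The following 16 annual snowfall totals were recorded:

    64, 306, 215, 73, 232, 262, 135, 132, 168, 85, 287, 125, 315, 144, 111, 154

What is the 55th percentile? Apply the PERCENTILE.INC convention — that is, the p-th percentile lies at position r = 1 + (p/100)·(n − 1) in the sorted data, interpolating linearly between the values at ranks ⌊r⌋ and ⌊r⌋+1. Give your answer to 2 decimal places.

157.50

Sorted: 64, 73, 85, 111, 125, 132, 135, 144, 154, 168, 215, 232, 262, 287, 306, 315.
n = 16.
r = 1 + (55/100)·(16 − 1) = 1 + 8.25 = 9.25.
Rank 9 is 154 and rank 10 is 168.
Interpolate: 154 + 0.25·(168 − 154) = 154 + 0.25·14 = 157.5.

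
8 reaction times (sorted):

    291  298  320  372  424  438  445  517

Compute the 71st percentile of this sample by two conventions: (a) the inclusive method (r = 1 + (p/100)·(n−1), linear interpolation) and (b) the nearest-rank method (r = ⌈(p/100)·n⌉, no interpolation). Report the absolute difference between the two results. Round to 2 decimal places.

0.42

n = 8.
(a) r = 5.97; between ranks 5 (424) and 6 (438): 437.58.
(b) the nearest-rank method: rank 6 → 438.
|437.58 − 438| = 0.42.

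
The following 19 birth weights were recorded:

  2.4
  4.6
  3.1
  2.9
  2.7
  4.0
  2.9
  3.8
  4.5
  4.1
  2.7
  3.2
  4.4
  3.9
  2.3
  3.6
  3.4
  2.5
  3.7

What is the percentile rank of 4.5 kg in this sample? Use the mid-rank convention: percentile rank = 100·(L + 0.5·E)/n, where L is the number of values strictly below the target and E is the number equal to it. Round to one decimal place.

92.1

Sorted: 2.3, 2.4, 2.5, 2.7, 2.7, 2.9, 2.9, 3.1, 3.2, 3.4, 3.6, 3.7, 3.8, 3.9, 4.0, 4.1, 4.4, 4.5, 4.6.
Count below 4.5: L = 17; count equal: E = 1; n = 19.
Percentile rank = 100·(17 + 0.5·1)/19 = 100·17.5/19 = 92.11.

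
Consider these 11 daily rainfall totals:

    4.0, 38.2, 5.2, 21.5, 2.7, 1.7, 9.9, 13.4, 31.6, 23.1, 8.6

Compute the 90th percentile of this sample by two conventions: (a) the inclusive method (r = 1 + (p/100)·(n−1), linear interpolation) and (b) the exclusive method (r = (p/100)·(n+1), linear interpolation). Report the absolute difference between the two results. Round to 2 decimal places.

Sorted: 1.7, 2.7, 4.0, 5.2, 8.6, 9.9, 13.4, 21.5, 23.1, 31.6, 38.2.
n = 11.
(a) r = 10 → value at rank 10 = 31.6.
(b) r = 10.8; between ranks 10 (31.6) and 11 (38.2): 36.88.
|31.6 − 36.88| = 5.28.

5.28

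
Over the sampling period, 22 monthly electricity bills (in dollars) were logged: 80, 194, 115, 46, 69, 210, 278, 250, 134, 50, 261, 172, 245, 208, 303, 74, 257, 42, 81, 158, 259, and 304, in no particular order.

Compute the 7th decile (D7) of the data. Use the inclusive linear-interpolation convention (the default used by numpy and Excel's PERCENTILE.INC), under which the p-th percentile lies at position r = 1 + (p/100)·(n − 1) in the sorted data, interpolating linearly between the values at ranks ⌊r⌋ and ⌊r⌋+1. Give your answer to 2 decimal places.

Sorted: 42, 46, 50, 69, 74, 80, 81, 115, 134, 158, 172, 194, 208, 210, 245, 250, 257, 259, 261, 278, 303, 304.
n = 22.
r = 1 + (70/100)·(22 − 1) = 1 + 14.7 = 15.7.
Rank 15 is 245 and rank 16 is 250.
Interpolate: 245 + 0.7·(250 − 245) = 245 + 0.7·5 = 248.5.

248.50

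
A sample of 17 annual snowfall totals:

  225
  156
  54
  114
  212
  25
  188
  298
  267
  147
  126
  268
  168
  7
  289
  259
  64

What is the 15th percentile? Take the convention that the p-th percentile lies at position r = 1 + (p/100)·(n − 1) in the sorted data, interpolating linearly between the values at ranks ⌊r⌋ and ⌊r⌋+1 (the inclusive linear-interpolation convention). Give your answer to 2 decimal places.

58.00

Sorted: 7, 25, 54, 64, 114, 126, 147, 156, 168, 188, 212, 225, 259, 267, 268, 289, 298.
n = 17.
r = 1 + (15/100)·(17 − 1) = 1 + 2.4 = 3.4.
Rank 3 is 54 and rank 4 is 64.
Interpolate: 54 + 0.4·(64 − 54) = 54 + 0.4·10 = 58.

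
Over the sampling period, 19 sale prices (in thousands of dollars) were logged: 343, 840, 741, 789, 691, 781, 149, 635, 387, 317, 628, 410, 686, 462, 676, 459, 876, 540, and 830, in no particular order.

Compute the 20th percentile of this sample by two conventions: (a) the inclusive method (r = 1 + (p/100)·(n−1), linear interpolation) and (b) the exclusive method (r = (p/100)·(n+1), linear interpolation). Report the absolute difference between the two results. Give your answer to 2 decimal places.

13.80

Sorted: 149, 317, 343, 387, 410, 459, 462, 540, 628, 635, 676, 686, 691, 741, 781, 789, 830, 840, 876.
n = 19.
(a) r = 4.6; between ranks 4 (387) and 5 (410): 400.8.
(b) r = 4 → value at rank 4 = 387.
|400.8 − 387| = 13.8.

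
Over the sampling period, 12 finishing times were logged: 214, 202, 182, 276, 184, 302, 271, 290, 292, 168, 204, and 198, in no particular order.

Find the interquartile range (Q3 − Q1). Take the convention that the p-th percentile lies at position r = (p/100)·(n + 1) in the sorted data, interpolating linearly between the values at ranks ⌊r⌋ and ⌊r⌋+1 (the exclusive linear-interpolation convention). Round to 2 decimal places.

99.00

Sorted: 168, 182, 184, 198, 202, 204, 214, 271, 276, 290, 292, 302.
n = 12.
P25: r = 3.25; ranks 3–4 are 184, 198; interpolating gives 187.5.
P75: r = 9.75; ranks 9–10 are 276, 290; interpolating gives 286.5.
Difference: 286.5 − 187.5 = 99.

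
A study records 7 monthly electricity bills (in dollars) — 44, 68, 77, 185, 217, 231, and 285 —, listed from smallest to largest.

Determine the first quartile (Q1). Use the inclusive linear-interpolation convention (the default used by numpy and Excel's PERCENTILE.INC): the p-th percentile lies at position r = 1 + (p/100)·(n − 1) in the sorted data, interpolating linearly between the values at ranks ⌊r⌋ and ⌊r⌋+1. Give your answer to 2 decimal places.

n = 7.
r = 1 + (25/100)·(7 − 1) = 1 + 1.5 = 2.5.
Rank 2 is 68 and rank 3 is 77.
Interpolate: 68 + 0.5·(77 − 68) = 68 + 0.5·9 = 72.5.

72.50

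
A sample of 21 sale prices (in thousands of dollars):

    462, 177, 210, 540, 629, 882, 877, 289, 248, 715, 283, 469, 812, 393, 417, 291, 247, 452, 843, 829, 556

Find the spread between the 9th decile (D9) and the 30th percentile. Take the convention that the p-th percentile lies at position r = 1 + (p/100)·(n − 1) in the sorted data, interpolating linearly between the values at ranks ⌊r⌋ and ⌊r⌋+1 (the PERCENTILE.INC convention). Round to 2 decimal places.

Sorted: 177, 210, 247, 248, 283, 289, 291, 393, 417, 452, 462, 469, 540, 556, 629, 715, 812, 829, 843, 877, 882.
n = 21.
P30: r = 7 (integer) → 291.
P90: r = 19 (integer) → 843.
Difference: 843 − 291 = 552.

552.00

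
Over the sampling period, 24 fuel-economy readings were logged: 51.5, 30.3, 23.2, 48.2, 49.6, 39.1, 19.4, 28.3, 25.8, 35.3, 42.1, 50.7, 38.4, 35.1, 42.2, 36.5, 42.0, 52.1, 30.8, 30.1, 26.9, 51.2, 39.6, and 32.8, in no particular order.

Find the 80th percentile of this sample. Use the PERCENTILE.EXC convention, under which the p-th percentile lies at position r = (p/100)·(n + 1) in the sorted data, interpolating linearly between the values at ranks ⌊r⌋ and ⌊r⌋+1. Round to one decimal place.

Sorted: 19.4, 23.2, 25.8, 26.9, 28.3, 30.1, 30.3, 30.8, 32.8, 35.1, 35.3, 36.5, 38.4, 39.1, 39.6, 42.0, 42.1, 42.2, 48.2, 49.6, 50.7, 51.2, 51.5, 52.1.
n = 24.
r = (80/100)·(24 + 1) = 20.
r is an integer, so P80 is the value at rank 20: 49.6.

49.6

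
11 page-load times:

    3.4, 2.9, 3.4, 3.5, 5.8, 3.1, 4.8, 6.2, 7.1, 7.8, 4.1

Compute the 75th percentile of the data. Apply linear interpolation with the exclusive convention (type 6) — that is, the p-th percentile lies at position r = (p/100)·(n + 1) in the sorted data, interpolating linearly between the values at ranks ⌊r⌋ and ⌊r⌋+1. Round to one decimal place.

Sorted: 2.9, 3.1, 3.4, 3.4, 3.5, 4.1, 4.8, 5.8, 6.2, 7.1, 7.8.
n = 11.
r = (75/100)·(11 + 1) = 9.
r is an integer, so P75 is the value at rank 9: 6.2.

6.2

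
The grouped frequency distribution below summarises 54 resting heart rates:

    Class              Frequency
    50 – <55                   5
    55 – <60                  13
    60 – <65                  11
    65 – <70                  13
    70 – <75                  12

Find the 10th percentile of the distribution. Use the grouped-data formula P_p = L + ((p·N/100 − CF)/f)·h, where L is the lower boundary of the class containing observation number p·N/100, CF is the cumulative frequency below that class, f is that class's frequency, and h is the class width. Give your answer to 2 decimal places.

N = 54; target position k = 10/100 · 54 = 5.4.
Cumulative frequencies: 5, 18, 29, 42, 54.
Observation 5.4 falls in the class 55 – <60.
L = 55, CF = 5, f = 13, h = 5.
P10 = 55 + ((5.4 − 5)/13)·5 = 55 + 0.153846 = 55.1538.

55.15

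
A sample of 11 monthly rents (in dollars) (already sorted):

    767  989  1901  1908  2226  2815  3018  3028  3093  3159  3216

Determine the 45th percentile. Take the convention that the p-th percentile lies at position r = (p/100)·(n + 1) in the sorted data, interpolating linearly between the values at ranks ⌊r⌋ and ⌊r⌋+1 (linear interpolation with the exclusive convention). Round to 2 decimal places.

n = 11.
r = (45/100)·(11 + 1) = 5.4.
Rank 5 is 2226 and rank 6 is 2815.
Interpolate: 2226 + 0.4·(2815 − 2226) = 2226 + 0.4·589 = 2461.6.

2461.60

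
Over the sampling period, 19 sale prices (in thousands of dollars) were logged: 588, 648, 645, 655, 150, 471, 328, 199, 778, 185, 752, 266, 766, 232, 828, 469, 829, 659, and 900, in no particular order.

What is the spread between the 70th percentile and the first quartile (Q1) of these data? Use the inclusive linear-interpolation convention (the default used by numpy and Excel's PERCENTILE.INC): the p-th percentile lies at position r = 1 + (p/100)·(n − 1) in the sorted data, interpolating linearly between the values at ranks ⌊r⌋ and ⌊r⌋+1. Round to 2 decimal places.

Sorted: 150, 185, 199, 232, 266, 328, 469, 471, 588, 645, 648, 655, 659, 752, 766, 778, 828, 829, 900.
n = 19.
P25: r = 5.5; ranks 5–6 are 266, 328; interpolating gives 297.
P70: r = 13.6; ranks 13–14 are 659, 752; interpolating gives 714.8.
Difference: 714.8 − 297 = 417.8.

417.80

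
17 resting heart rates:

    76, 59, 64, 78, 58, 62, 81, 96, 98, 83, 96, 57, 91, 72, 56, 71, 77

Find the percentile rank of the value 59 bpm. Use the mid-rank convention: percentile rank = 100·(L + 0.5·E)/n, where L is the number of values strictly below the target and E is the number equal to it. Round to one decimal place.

20.6

Sorted: 56, 57, 58, 59, 62, 64, 71, 72, 76, 77, 78, 81, 83, 91, 96, 96, 98.
Count below 59: L = 3; count equal: E = 1; n = 17.
Percentile rank = 100·(3 + 0.5·1)/17 = 100·3.5/17 = 20.59.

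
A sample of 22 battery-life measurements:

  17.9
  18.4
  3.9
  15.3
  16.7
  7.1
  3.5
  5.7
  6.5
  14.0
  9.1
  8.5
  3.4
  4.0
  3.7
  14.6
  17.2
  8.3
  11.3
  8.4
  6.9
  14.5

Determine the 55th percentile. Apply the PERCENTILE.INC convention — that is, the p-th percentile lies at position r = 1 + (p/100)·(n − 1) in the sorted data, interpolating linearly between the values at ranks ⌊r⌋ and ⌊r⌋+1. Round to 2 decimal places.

Sorted: 3.4, 3.5, 3.7, 3.9, 4.0, 5.7, 6.5, 6.9, 7.1, 8.3, 8.4, 8.5, 9.1, 11.3, 14.0, 14.5, 14.6, 15.3, 16.7, 17.2, 17.9, 18.4.
n = 22.
r = 1 + (55/100)·(22 − 1) = 1 + 11.55 = 12.55.
Rank 12 is 8.5 and rank 13 is 9.1.
Interpolate: 8.5 + 0.55·(9.1 − 8.5) = 8.5 + 0.55·0.6 = 8.83.

8.83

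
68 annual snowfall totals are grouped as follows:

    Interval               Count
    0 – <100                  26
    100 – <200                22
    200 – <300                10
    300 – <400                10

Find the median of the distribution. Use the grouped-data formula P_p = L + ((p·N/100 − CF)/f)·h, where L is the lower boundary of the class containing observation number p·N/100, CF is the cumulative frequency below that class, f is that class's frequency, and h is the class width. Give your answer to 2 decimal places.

N = 68; target position k = 50/100 · 68 = 34.
Cumulative frequencies: 26, 48, 58, 68.
Observation 34 falls in the class 100 – <200.
L = 100, CF = 26, f = 22, h = 100.
P50 = 100 + ((34 − 26)/22)·100 = 100 + 36.3636 = 136.364.

136.36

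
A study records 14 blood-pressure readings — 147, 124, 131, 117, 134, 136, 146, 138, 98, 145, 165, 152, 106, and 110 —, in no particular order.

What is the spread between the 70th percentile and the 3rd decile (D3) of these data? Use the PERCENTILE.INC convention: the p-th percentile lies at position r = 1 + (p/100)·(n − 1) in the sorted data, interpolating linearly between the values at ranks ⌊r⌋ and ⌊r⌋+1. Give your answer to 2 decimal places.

Sorted: 98, 106, 110, 117, 124, 131, 134, 136, 138, 145, 146, 147, 152, 165.
n = 14.
P30: r = 4.9; ranks 4–5 are 117, 124; interpolating gives 123.3.
P70: r = 10.1; ranks 10–11 are 145, 146; interpolating gives 145.1.
Difference: 145.1 − 123.3 = 21.8.

21.80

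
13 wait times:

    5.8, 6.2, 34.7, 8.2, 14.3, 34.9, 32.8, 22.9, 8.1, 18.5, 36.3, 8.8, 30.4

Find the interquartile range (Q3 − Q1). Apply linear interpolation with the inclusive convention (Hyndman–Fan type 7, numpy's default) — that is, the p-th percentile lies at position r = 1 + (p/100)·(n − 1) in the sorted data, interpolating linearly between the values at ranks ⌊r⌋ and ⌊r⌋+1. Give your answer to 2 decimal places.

Sorted: 5.8, 6.2, 8.1, 8.2, 8.8, 14.3, 18.5, 22.9, 30.4, 32.8, 34.7, 34.9, 36.3.
n = 13.
P25: r = 4 (integer) → 8.2.
P75: r = 10 (integer) → 32.8.
Difference: 32.8 − 8.2 = 24.6.

24.60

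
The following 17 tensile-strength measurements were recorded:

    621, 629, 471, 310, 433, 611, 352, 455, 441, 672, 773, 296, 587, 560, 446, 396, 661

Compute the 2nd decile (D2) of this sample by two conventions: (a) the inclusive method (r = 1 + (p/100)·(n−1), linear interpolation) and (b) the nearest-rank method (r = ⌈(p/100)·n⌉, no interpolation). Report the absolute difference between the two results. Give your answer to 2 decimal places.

7.40

Sorted: 296, 310, 352, 396, 433, 441, 446, 455, 471, 560, 587, 611, 621, 629, 661, 672, 773.
n = 17.
(a) r = 4.2; between ranks 4 (396) and 5 (433): 403.4.
(b) the nearest-rank method: rank 4 → 396.
|403.4 − 396| = 7.4.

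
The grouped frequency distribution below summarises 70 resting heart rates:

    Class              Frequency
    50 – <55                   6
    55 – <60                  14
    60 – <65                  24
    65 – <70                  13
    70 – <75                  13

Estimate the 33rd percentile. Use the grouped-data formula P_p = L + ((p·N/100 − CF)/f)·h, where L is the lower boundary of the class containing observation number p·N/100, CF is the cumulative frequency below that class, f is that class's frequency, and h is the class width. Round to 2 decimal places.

60.65

N = 70; target position k = 33/100 · 70 = 23.1.
Cumulative frequencies: 6, 20, 44, 57, 70.
Observation 23.1 falls in the class 60 – <65.
L = 60, CF = 20, f = 24, h = 5.
P33 = 60 + ((23.1 − 20)/24)·5 = 60 + 0.645833 = 60.6458.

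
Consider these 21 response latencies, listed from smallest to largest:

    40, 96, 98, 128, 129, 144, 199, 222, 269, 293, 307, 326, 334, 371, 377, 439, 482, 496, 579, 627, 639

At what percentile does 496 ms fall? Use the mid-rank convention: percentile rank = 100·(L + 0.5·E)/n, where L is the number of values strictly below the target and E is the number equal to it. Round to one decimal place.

83.3

Count below 496: L = 17; count equal: E = 1; n = 21.
Percentile rank = 100·(17 + 0.5·1)/21 = 100·17.5/21 = 83.33.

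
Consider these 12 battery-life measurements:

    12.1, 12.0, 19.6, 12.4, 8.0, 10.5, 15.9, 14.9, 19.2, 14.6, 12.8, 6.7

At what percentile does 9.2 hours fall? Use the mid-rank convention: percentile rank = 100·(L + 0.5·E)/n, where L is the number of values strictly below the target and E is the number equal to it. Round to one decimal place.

Sorted: 6.7, 8.0, 10.5, 12.0, 12.1, 12.4, 12.8, 14.6, 14.9, 15.9, 19.2, 19.6.
Count below 9.2: L = 2; count equal: E = 0; n = 12.
Percentile rank = 100·(2 + 0.5·0)/12 = 100·2/12 = 16.67.

16.7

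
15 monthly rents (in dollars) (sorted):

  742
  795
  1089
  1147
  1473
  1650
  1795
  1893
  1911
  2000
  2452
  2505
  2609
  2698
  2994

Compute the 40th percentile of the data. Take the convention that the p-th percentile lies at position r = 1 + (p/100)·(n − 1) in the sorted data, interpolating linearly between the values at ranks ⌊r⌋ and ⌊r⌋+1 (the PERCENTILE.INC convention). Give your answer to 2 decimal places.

1737.00

n = 15.
r = 1 + (40/100)·(15 − 1) = 1 + 5.6 = 6.6.
Rank 6 is 1650 and rank 7 is 1795.
Interpolate: 1650 + 0.6·(1795 − 1650) = 1650 + 0.6·145 = 1737.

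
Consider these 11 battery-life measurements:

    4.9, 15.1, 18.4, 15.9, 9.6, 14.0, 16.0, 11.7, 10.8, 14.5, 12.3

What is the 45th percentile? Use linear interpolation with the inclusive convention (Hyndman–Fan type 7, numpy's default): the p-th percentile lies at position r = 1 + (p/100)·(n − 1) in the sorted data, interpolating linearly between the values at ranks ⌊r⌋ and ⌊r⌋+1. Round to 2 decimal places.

Sorted: 4.9, 9.6, 10.8, 11.7, 12.3, 14.0, 14.5, 15.1, 15.9, 16.0, 18.4.
n = 11.
r = 1 + (45/100)·(11 − 1) = 1 + 4.5 = 5.5.
Rank 5 is 12.3 and rank 6 is 14.0.
Interpolate: 12.3 + 0.5·(14.0 − 12.3) = 12.3 + 0.5·1.7 = 13.15.

13.15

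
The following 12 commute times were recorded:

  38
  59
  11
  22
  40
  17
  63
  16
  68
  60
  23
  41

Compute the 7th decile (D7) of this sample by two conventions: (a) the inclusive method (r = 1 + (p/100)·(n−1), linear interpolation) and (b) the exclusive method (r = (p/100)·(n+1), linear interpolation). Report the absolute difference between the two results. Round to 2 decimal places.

Sorted: 11, 16, 17, 22, 23, 38, 40, 41, 59, 60, 63, 68.
n = 12.
(a) r = 8.7; between ranks 8 (41) and 9 (59): 53.6.
(b) r = 9.1; between ranks 9 (59) and 10 (60): 59.1.
|53.6 − 59.1| = 5.5.

5.50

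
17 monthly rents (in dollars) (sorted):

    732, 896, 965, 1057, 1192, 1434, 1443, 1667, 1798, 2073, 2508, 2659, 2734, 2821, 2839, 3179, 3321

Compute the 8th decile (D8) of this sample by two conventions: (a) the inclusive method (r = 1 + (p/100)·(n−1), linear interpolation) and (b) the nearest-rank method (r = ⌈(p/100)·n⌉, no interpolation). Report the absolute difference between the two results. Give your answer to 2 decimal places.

17.40

n = 17.
(a) r = 13.8; between ranks 13 (2734) and 14 (2821): 2803.6.
(b) the nearest-rank method: rank 14 → 2821.
|2803.6 − 2821| = 17.4.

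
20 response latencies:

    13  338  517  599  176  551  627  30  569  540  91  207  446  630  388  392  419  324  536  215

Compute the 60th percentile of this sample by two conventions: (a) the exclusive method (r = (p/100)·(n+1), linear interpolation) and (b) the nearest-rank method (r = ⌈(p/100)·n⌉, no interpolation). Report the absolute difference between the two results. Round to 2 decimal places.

42.60

Sorted: 13, 30, 91, 176, 207, 215, 324, 338, 388, 392, 419, 446, 517, 536, 540, 551, 569, 599, 627, 630.
n = 20.
(a) r = 12.6; between ranks 12 (446) and 13 (517): 488.6.
(b) the nearest-rank method: rank 12 → 446.
|488.6 − 446| = 42.6.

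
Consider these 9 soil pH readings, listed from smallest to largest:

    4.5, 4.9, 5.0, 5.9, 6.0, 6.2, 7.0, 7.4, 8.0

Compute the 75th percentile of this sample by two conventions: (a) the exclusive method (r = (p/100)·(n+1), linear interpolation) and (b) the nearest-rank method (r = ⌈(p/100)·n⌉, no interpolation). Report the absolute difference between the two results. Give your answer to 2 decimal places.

n = 9.
(a) r = 7.5; between ranks 7 (7.0) and 8 (7.4): 7.2.
(b) the nearest-rank method: rank 7 → 7.
|7.2 − 7| = 0.2.

0.20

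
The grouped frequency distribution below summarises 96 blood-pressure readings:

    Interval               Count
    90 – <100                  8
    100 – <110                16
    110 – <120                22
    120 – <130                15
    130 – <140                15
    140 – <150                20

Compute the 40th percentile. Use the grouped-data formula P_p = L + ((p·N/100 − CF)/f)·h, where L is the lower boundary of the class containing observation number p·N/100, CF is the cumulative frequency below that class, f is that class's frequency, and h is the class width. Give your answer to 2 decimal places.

116.55

N = 96; target position k = 40/100 · 96 = 38.4.
Cumulative frequencies: 8, 24, 46, 61, 76, 96.
Observation 38.4 falls in the class 110 – <120.
L = 110, CF = 24, f = 22, h = 10.
P40 = 110 + ((38.4 − 24)/22)·10 = 110 + 6.54545 = 116.545.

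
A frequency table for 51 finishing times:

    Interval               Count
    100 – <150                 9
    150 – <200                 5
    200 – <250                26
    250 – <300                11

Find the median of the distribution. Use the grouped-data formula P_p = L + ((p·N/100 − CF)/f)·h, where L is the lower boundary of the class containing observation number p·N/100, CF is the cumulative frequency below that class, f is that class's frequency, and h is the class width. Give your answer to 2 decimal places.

222.12

N = 51; target position k = 50/100 · 51 = 25.5.
Cumulative frequencies: 9, 14, 40, 51.
Observation 25.5 falls in the class 200 – <250.
L = 200, CF = 14, f = 26, h = 50.
P50 = 200 + ((25.5 − 14)/26)·50 = 200 + 22.1154 = 222.115.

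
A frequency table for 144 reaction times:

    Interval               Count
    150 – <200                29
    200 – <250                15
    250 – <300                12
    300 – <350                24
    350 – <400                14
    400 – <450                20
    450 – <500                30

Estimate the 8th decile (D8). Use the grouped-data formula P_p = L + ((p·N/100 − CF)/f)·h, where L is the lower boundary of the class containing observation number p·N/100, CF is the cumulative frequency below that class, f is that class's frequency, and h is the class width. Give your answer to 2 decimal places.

452.00

N = 144; target position k = 80/100 · 144 = 115.2.
Cumulative frequencies: 29, 44, 56, 80, 94, 114, 144.
Observation 115.2 falls in the class 450 – <500.
L = 450, CF = 114, f = 30, h = 50.
P80 = 450 + ((115.2 − 114)/30)·50 = 450 + 2 = 452.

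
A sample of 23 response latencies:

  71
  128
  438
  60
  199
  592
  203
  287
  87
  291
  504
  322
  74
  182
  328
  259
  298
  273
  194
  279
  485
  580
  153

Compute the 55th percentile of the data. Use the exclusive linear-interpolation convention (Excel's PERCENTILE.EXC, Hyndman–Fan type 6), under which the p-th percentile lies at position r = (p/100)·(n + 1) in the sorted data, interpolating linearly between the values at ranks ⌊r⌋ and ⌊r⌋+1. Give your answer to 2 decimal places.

280.60

Sorted: 60, 71, 74, 87, 128, 153, 182, 194, 199, 203, 259, 273, 279, 287, 291, 298, 322, 328, 438, 485, 504, 580, 592.
n = 23.
r = (55/100)·(23 + 1) = 13.2.
Rank 13 is 279 and rank 14 is 287.
Interpolate: 279 + 0.2·(287 − 279) = 279 + 0.2·8 = 280.6.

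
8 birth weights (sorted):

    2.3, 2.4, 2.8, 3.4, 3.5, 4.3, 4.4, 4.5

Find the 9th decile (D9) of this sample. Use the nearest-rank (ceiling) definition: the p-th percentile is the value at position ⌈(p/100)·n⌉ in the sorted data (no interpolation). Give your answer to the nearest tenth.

4.5

n = 8.
Position = ⌈90/100 · 8⌉ = ⌈7.2⌉ = 8.
The value at rank 8 is 4.5.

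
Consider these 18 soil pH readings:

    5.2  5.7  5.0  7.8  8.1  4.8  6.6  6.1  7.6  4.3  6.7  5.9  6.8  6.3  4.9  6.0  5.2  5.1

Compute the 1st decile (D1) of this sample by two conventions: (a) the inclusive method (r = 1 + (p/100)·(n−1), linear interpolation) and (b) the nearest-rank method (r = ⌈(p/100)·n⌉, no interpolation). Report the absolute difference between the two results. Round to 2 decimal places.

0.07

Sorted: 4.3, 4.8, 4.9, 5.0, 5.1, 5.2, 5.2, 5.7, 5.9, 6.0, 6.1, 6.3, 6.6, 6.7, 6.8, 7.6, 7.8, 8.1.
n = 18.
(a) r = 2.7; between ranks 2 (4.8) and 3 (4.9): 4.87.
(b) the nearest-rank method: rank 2 → 4.8.
|4.87 − 4.8| = 0.07.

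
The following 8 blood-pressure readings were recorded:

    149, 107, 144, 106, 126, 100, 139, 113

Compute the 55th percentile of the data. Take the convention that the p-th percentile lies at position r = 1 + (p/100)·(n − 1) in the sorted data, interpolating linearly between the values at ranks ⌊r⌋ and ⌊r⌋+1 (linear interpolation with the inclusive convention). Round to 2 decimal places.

Sorted: 100, 106, 107, 113, 126, 139, 144, 149.
n = 8.
r = 1 + (55/100)·(8 − 1) = 1 + 3.85 = 4.85.
Rank 4 is 113 and rank 5 is 126.
Interpolate: 113 + 0.85·(126 − 113) = 113 + 0.85·13 = 124.05.

124.05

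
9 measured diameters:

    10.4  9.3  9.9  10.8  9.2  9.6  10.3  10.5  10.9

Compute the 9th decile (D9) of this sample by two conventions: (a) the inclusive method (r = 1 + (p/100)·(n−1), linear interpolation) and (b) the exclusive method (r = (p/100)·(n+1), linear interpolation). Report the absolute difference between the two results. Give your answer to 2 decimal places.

0.08

Sorted: 9.2, 9.3, 9.6, 9.9, 10.3, 10.4, 10.5, 10.8, 10.9.
n = 9.
(a) r = 8.2; between ranks 8 (10.8) and 9 (10.9): 10.82.
(b) r = 9 → value at rank 9 = 10.9.
|10.82 − 10.9| = 0.08.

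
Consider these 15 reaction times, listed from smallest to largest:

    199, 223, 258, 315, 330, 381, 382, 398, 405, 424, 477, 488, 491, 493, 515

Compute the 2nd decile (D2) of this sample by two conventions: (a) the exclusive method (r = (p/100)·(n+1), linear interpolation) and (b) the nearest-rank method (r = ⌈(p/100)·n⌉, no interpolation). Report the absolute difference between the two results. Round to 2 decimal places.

n = 15.
(a) r = 3.2; between ranks 3 (258) and 4 (315): 269.4.
(b) the nearest-rank method: rank 3 → 258.
|269.4 − 258| = 11.4.

11.40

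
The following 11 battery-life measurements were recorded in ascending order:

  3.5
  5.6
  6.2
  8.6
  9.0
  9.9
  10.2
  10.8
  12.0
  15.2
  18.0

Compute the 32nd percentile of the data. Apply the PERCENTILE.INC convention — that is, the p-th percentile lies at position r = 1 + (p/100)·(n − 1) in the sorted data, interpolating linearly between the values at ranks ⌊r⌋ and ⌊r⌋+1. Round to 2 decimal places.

n = 11.
r = 1 + (32/100)·(11 − 1) = 1 + 3.2 = 4.2.
Rank 4 is 8.6 and rank 5 is 9.0.
Interpolate: 8.6 + 0.2·(9.0 − 8.6) = 8.6 + 0.2·0.4 = 8.68.

8.68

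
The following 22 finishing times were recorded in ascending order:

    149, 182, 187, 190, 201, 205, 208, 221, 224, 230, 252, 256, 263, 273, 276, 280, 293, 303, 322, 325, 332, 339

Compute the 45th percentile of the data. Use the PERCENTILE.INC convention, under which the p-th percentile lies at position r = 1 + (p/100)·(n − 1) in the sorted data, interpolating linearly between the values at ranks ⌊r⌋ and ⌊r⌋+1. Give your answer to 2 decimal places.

239.90

n = 22.
r = 1 + (45/100)·(22 − 1) = 1 + 9.45 = 10.45.
Rank 10 is 230 and rank 11 is 252.
Interpolate: 230 + 0.45·(252 − 230) = 230 + 0.45·22 = 239.9.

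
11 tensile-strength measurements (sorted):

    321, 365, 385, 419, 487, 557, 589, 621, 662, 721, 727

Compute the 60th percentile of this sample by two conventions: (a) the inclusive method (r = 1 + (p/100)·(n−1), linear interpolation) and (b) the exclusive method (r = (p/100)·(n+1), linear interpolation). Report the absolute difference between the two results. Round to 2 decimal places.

n = 11.
(a) r = 7 → value at rank 7 = 589.
(b) r = 7.2; between ranks 7 (589) and 8 (621): 595.4.
|589 − 595.4| = 6.4.

6.40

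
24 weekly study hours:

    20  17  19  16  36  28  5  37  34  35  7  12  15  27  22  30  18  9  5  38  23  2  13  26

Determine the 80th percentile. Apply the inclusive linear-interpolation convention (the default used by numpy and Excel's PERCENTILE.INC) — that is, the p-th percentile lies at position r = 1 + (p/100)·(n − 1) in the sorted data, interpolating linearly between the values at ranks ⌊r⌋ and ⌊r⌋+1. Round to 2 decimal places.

Sorted: 2, 5, 5, 7, 9, 12, 13, 15, 16, 17, 18, 19, 20, 22, 23, 26, 27, 28, 30, 34, 35, 36, 37, 38.
n = 24.
r = 1 + (80/100)·(24 − 1) = 1 + 18.4 = 19.4.
Rank 19 is 30 and rank 20 is 34.
Interpolate: 30 + 0.4·(34 − 30) = 30 + 0.4·4 = 31.6.

31.60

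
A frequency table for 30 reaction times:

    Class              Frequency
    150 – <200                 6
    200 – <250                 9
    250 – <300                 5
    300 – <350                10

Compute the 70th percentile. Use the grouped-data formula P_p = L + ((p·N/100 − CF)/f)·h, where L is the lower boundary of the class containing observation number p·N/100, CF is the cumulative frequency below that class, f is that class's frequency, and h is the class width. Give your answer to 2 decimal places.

305.00

N = 30; target position k = 70/100 · 30 = 21.
Cumulative frequencies: 6, 15, 20, 30.
Observation 21 falls in the class 300 – <350.
L = 300, CF = 20, f = 10, h = 50.
P70 = 300 + ((21 − 20)/10)·50 = 300 + 5 = 305.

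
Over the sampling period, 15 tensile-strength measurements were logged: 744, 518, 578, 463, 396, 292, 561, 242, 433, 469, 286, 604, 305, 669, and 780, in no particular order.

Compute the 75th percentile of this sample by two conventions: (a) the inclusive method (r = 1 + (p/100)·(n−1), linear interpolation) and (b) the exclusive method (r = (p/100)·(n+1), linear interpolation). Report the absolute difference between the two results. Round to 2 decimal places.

Sorted: 242, 286, 292, 305, 396, 433, 463, 469, 518, 561, 578, 604, 669, 744, 780.
n = 15.
(a) r = 11.5; between ranks 11 (578) and 12 (604): 591.
(b) r = 12 → value at rank 12 = 604.
|591 − 604| = 13.

13.00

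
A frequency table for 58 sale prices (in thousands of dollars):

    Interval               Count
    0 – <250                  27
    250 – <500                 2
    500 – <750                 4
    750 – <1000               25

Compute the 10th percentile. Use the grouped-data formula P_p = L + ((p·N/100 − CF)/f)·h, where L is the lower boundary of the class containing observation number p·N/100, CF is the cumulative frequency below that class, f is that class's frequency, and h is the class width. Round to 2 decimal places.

N = 58; target position k = 10/100 · 58 = 5.8.
Cumulative frequencies: 27, 29, 33, 58.
Observation 5.8 falls in the class 0 – <250.
L = 0, CF = 0, f = 27, h = 250.
P10 = 0 + ((5.8 − 0)/27)·250 = 0 + 53.7037 = 53.7037.

53.70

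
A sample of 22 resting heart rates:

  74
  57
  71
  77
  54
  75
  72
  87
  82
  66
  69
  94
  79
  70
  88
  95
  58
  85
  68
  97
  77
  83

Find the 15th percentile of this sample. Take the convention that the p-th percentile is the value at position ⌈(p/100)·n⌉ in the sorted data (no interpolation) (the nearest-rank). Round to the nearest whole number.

66

Sorted: 54, 57, 58, 66, 68, 69, 70, 71, 72, 74, 75, 77, 77, 79, 82, 83, 85, 87, 88, 94, 95, 97.
n = 22.
Position = ⌈15/100 · 22⌉ = ⌈3.3⌉ = 4.
The value at rank 4 is 66.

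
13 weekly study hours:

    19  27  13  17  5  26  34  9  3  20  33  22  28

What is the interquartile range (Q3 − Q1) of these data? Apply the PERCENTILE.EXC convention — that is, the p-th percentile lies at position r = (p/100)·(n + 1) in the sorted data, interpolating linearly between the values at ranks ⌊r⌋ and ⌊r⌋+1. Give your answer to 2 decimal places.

Sorted: 3, 5, 9, 13, 17, 19, 20, 22, 26, 27, 28, 33, 34.
n = 13.
P25: r = 3.5; ranks 3–4 are 9, 13; interpolating gives 11.
P75: r = 10.5; ranks 10–11 are 27, 28; interpolating gives 27.5.
Difference: 27.5 − 11 = 16.5.

16.50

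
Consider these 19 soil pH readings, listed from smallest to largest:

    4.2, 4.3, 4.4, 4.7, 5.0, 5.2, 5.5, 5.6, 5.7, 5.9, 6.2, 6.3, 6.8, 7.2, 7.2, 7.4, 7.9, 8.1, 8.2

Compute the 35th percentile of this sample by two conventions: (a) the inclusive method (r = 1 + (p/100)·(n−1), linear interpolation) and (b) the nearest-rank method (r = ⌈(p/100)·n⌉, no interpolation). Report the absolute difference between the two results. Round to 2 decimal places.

n = 19.
(a) r = 7.3; between ranks 7 (5.5) and 8 (5.6): 5.53.
(b) the nearest-rank method: rank 7 → 5.5.
|5.53 − 5.5| = 0.03.

0.03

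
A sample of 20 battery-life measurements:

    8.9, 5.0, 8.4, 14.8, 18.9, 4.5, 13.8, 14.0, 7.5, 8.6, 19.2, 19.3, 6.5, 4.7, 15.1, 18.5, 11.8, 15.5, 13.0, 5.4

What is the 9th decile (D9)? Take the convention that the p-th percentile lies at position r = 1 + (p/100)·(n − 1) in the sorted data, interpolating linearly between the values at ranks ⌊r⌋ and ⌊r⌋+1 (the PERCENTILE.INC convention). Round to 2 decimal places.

18.93

Sorted: 4.5, 4.7, 5.0, 5.4, 6.5, 7.5, 8.4, 8.6, 8.9, 11.8, 13.0, 13.8, 14.0, 14.8, 15.1, 15.5, 18.5, 18.9, 19.2, 19.3.
n = 20.
r = 1 + (90/100)·(20 − 1) = 1 + 17.1 = 18.1.
Rank 18 is 18.9 and rank 19 is 19.2.
Interpolate: 18.9 + 0.1·(19.2 − 18.9) = 18.9 + 0.1·0.3 = 18.93.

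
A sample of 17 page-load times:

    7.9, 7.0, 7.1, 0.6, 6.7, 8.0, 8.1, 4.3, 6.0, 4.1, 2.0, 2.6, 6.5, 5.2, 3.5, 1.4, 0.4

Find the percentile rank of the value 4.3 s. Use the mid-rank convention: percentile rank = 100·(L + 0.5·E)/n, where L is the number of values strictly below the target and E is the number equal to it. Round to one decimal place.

Sorted: 0.4, 0.6, 1.4, 2.0, 2.6, 3.5, 4.1, 4.3, 5.2, 6.0, 6.5, 6.7, 7.0, 7.1, 7.9, 8.0, 8.1.
Count below 4.3: L = 7; count equal: E = 1; n = 17.
Percentile rank = 100·(7 + 0.5·1)/17 = 100·7.5/17 = 44.12.

44.1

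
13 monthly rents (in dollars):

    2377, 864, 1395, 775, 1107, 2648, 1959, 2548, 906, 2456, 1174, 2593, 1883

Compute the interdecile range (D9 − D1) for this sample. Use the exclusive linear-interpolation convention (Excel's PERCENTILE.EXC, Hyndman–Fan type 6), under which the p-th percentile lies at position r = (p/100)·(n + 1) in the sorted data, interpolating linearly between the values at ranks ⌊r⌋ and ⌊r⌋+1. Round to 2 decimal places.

1815.40

Sorted: 775, 864, 906, 1107, 1174, 1395, 1883, 1959, 2377, 2456, 2548, 2593, 2648.
n = 13.
P10: r = 1.4; ranks 1–2 are 775, 864; interpolating gives 810.6.
P90: r = 12.6; ranks 12–13 are 2593, 2648; interpolating gives 2626.
Difference: 2626 − 810.6 = 1815.4.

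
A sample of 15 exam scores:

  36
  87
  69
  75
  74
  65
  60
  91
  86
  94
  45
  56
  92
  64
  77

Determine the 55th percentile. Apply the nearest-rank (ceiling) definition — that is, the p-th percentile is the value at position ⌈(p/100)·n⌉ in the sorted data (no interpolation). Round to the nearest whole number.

Sorted: 36, 45, 56, 60, 64, 65, 69, 74, 75, 77, 86, 87, 91, 92, 94.
n = 15.
Position = ⌈55/100 · 15⌉ = ⌈8.25⌉ = 9.
The value at rank 9 is 75.

75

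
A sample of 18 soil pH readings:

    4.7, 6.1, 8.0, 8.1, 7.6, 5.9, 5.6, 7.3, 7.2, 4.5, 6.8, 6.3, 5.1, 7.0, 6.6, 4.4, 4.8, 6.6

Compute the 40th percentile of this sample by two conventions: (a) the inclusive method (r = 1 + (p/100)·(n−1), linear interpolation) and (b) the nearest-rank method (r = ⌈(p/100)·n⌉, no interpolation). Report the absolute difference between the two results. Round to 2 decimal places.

0.04

Sorted: 4.4, 4.5, 4.7, 4.8, 5.1, 5.6, 5.9, 6.1, 6.3, 6.6, 6.6, 6.8, 7.0, 7.2, 7.3, 7.6, 8.0, 8.1.
n = 18.
(a) r = 7.8; between ranks 7 (5.9) and 8 (6.1): 6.06.
(b) the nearest-rank method: rank 8 → 6.1.
|6.06 − 6.1| = 0.04.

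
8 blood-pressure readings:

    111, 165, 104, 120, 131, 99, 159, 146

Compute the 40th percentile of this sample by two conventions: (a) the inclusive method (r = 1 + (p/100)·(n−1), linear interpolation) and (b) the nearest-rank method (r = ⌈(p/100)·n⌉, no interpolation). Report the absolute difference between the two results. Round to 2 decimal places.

1.80

Sorted: 99, 104, 111, 120, 131, 146, 159, 165.
n = 8.
(a) r = 3.8; between ranks 3 (111) and 4 (120): 118.2.
(b) the nearest-rank method: rank 4 → 120.
|118.2 − 120| = 1.8.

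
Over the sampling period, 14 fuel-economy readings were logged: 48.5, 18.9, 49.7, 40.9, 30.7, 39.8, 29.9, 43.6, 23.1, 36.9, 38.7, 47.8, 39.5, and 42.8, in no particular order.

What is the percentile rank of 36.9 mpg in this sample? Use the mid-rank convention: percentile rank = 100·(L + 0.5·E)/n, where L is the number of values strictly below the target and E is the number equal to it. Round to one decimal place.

32.1

Sorted: 18.9, 23.1, 29.9, 30.7, 36.9, 38.7, 39.5, 39.8, 40.9, 42.8, 43.6, 47.8, 48.5, 49.7.
Count below 36.9: L = 4; count equal: E = 1; n = 14.
Percentile rank = 100·(4 + 0.5·1)/14 = 100·4.5/14 = 32.14.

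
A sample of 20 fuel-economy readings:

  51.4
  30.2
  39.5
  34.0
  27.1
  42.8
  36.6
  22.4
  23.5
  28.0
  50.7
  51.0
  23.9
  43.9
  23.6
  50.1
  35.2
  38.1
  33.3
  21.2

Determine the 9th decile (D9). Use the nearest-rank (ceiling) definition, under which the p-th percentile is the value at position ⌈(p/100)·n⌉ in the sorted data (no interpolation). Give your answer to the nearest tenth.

Sorted: 21.2, 22.4, 23.5, 23.6, 23.9, 27.1, 28.0, 30.2, 33.3, 34.0, 35.2, 36.6, 38.1, 39.5, 42.8, 43.9, 50.1, 50.7, 51.0, 51.4.
n = 20.
Position = ⌈90/100 · 20⌉ = ⌈18⌉ = 18.
The value at rank 18 is 50.7.

50.7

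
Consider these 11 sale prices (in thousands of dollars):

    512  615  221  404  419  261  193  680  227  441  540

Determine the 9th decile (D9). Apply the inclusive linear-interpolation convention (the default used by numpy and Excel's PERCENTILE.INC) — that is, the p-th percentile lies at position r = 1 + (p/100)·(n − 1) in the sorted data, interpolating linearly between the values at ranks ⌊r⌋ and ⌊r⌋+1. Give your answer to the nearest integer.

615

Sorted: 193, 221, 227, 261, 404, 419, 441, 512, 540, 615, 680.
n = 11.
r = 1 + (90/100)·(11 − 1) = 1 + 9 = 10.
r is an integer, so P90 is the value at rank 10: 615.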